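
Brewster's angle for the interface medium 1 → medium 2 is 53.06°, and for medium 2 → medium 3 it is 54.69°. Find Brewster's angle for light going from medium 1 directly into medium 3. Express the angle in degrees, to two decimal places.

tan θ_B(1→2) = n₂/n₁ = tan 53.06° = 1.3299.
tan θ_B(2→3) = n₃/n₂ = tan 54.69° = 1.4118.
n₃/n₁ = 1.8776. Then tan θ_B(1→3) = n₃/n₁, so θ_B(1→3) = arctan(1.8776) = 61.96°.

θ_B ≈ 61.96°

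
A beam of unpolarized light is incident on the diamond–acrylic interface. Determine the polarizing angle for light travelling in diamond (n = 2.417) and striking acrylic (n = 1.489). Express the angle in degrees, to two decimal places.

tan θ_B = n₂/n₁ = 1.489/2.417 = 0.6161. Taking the arctangent, θ_B = 31.64°.

θ_B ≈ 31.64°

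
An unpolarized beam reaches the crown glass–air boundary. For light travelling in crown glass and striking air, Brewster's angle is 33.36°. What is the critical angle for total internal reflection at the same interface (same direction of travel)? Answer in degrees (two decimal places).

n₂/n₁ = tan 33.36° = 0.6584; the critical angle satisfies sin θ_c = n₂/n₁.
θ_c = arcsin(0.6584) = 41.18°.

θ_c ≈ 41.18°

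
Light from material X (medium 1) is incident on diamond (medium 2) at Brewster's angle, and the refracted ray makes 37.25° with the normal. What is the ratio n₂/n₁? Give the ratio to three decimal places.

At Brewster incidence θ_B = 90° − θ_t = 90° − 37.25° = 52.75°.
tan θ_B = n₂/n₁, so n₂/n₁ = tan 52.75° = 1.315.

n₂/n₁ ≈ 1.315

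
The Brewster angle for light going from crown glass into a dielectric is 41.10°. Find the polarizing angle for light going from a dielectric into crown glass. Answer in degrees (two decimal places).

θ_B' ≈ 48.90°

tan θ_B' = n₁/n₂ = 1/tan θ_B, so θ_B' = 90° − θ_B.
θ_B' = 90° − 41.10° = 48.90°.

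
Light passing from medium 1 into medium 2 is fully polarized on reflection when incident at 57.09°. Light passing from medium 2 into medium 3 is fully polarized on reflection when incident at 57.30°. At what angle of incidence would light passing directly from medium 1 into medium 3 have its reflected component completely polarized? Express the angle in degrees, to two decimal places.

θ_B ≈ 67.44°

n₂/n₁ = tan 57.09° = 1.5452 and n₃/n₂ = tan 57.30° = 1.5577.
So n₃/n₁ = (n₂/n₁)(n₃/n₂) = 1.5452 × 1.5577 = 2.4069.
θ_B(1→3) = arctan(2.4069) = 67.44°.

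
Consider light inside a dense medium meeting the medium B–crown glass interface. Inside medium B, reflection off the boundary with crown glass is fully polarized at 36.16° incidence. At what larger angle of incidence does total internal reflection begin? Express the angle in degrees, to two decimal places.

θ_c ≈ 46.95°

tan θ_B = n₂/n₁ = tan 36.16° = 0.7308.
Total internal reflection: sin θ_c = n₂/n₁ = 0.7308.
θ_c = arcsin(0.7308) = 46.95°.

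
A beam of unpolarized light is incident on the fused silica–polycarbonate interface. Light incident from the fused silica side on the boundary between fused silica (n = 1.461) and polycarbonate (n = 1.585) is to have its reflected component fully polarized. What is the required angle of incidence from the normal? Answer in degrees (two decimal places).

θ_B ≈ 47.33°

Here n₂/n₁ = 1.585/1.461 = 1.0849, and Brewster's law gives tan θ_B = n₂/n₁. Taking the arctangent, θ_B = 47.33°.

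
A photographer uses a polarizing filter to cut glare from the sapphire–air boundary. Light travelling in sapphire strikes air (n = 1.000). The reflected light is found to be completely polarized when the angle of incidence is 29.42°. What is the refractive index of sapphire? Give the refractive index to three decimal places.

n ≈ 1.773

Brewster's law: tan θ_B = n₂/n₁ (light incident in sapphire, refracted into air).
n₁ = n₂ / tan θ_B = 1.000 / tan 29.42° = 1.773.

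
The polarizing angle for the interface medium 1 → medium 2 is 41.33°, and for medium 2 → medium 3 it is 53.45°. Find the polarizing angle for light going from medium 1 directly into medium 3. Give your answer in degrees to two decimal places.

θ_B ≈ 49.87°

tan θ_B(1→2) = n₂/n₁ = tan 41.33° = 0.8794.
tan θ_B(2→3) = n₃/n₂ = tan 53.45° = 1.3490.
So n₃/n₁ = (n₂/n₁)(n₃/n₂) = 0.8794 × 1.3490 = 1.1863.
θ_B(1→3) = arctan(1.1863) = 49.87°.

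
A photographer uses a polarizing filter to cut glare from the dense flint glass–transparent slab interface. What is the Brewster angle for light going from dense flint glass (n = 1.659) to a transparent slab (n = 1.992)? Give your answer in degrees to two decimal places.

tan θ_B = n₂/n₁ = 1.992/1.659 = 1.2007. Taking the arctangent, θ_B = 50.21°.

θ_B ≈ 50.21°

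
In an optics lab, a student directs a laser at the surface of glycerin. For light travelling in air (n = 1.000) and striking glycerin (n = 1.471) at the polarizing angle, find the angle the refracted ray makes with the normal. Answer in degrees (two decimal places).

θ_t ≈ 34.21°

θ_B = arctan(n₂/n₁) = arctan(1.471/1.000) = 55.79°.
The refracted ray is perpendicular to the reflected ray, so θ_t = 90° − θ_B = 34.21°.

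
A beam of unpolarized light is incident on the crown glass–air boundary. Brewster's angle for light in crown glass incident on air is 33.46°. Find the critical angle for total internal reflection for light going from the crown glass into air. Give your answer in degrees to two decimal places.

From Brewster, n₂/n₁ = tan θ_B = tan 33.46° = 0.6609.
Then sin θ_c = n₂/n₁ = 0.6609, so θ_c = arcsin 0.6609 = 41.37°.

θ_c ≈ 41.37°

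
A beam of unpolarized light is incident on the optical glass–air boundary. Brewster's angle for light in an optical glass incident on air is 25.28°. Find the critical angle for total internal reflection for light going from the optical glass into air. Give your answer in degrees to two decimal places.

θ_c ≈ 28.18°

tan θ_B = n₂/n₁ = tan 25.28° = 0.4723.
Total internal reflection: sin θ_c = n₂/n₁ = 0.4723.
θ_c = arcsin(0.4723) = 28.18°.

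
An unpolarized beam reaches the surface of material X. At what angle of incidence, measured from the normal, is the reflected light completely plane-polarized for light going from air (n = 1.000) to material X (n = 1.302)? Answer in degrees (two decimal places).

tan θ_B = n₂/n₁ = 1.302/1.000 = 1.3020. Taking the arctangent, θ_B = 52.47°.

θ_B ≈ 52.47°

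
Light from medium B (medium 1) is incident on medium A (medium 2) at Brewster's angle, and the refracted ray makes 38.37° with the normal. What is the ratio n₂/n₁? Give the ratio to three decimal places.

At Brewster incidence θ_B = 90° − θ_t = 90° − 38.37° = 51.63°.
tan θ_B = n₂/n₁, so n₂/n₁ = tan 51.63° = 1.263.

n₂/n₁ ≈ 1.263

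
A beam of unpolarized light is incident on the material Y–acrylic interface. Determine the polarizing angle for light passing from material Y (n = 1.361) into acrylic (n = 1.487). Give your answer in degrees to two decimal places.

θ_B ≈ 47.53°

Brewster's condition: tan θ_B = n₂/n₁ = 1.487/1.361 = 1.0926.
θ_B = arctan(1.0926) = 47.53°.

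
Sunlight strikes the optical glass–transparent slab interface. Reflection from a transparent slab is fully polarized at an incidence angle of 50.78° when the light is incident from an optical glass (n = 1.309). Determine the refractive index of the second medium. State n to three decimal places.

n ≈ 1.604

At the Brewster angle, tan θ_B = n₂/n₁ with n₁ on the incident side (an optical glass) and n₂ on the transmitted side (a transparent slab).
n₂ = n₁ tan θ_B = 1.309 × tan 50.78° = 1.604.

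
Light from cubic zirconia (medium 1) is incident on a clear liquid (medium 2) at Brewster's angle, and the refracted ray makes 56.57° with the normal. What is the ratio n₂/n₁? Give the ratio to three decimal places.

n₂/n₁ ≈ 0.660

At Brewster incidence θ_B = 90° − θ_t = 90° − 56.57° = 33.43°.
Then n₂/n₁ = tan θ_B = tan 33.43° = 0.660.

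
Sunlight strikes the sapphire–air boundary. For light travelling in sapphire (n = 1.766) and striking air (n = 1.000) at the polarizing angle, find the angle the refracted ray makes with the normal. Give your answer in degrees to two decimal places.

θ_B = arctan(n₂/n₁) = arctan(1.000/1.766) = 29.52°.
At Brewster's angle the reflected and refracted rays are perpendicular, so θ_t = 90° − θ_B = 90° − 29.52° = 60.48°.

θ_t ≈ 60.48°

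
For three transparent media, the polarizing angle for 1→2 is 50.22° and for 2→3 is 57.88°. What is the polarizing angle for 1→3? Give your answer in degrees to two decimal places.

θ_B ≈ 62.40°

tan θ_B(1→2) = n₂/n₁ = tan 50.22° = 1.2011.
tan θ_B(2→3) = n₃/n₂ = tan 57.88° = 1.5929.
Multiplying, n₃/n₁ = 1.2011 × 1.5929 = 1.9132, and θ_B(1→3) = arctan 1.9132 = 62.40°.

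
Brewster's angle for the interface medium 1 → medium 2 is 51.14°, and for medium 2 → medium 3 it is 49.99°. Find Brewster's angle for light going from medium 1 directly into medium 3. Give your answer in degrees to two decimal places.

θ_B ≈ 55.93°

n₂/n₁ = tan 51.14° = 1.2411 and n₃/n₂ = tan 49.99° = 1.1913.
Multiplying, n₃/n₁ = 1.2411 × 1.1913 = 1.4785, and θ_B(1→3) = arctan 1.4785 = 55.93°.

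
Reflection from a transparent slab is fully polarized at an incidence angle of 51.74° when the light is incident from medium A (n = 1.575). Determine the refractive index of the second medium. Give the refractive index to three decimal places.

At the polarizing angle, tan θ_B = n₂/n₁ with n₁ on the incident side (medium A) and n₂ on the transmitted side (a transparent slab).
n₂ = n₁ tan θ_B = 1.575 × tan 51.74° = 1.997.

n ≈ 1.997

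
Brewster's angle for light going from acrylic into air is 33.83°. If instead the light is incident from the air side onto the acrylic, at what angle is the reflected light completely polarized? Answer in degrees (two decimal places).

θ_B' ≈ 56.17°

tan θ_B' = n₁/n₂ = 1/tan θ_B, so θ_B' = 90° − θ_B.
θ_B' = 90° − 33.83° = 56.17°.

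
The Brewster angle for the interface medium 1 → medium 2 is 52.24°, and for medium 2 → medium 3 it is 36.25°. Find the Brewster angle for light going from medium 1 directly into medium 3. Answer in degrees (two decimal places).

n₂/n₁ = tan 52.24° = 1.2911 and n₃/n₂ = tan 36.25° = 0.7332.
n₃/n₁ = 0.9466. Then tan θ_B(1→3) = n₃/n₁, so θ_B(1→3) = arctan(0.9466) = 43.43°.

θ_B ≈ 43.43°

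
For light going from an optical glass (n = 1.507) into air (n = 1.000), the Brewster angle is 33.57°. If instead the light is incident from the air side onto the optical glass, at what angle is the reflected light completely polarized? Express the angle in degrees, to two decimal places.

θ_B' ≈ 56.43°

tan θ_B' = n₁/n₂ = 1/tan θ_B, so θ_B' = 90° − θ_B.
θ_B' = 90° − 33.57° = 56.43°.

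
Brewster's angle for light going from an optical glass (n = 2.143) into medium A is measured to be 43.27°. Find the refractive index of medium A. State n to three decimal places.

n ≈ 2.017

Full polarization of the reflected beam means tan θ_B = n₂/n₁, where n₁ is the incident medium (an optical glass).
n₂ = n₁ tan θ_B = 2.143 × tan 43.27° = 2.017.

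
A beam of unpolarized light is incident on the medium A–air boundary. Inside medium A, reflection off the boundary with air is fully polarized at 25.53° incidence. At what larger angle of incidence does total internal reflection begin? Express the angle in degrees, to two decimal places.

θ_c ≈ 28.53°

From Brewster, n₂/n₁ = tan θ_B = tan 25.53° = 0.4776.
Then sin θ_c = n₂/n₁ = 0.4776, so θ_c = arcsin 0.4776 = 28.53°.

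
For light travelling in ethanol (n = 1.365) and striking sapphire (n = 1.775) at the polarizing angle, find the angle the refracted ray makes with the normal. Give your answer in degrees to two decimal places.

tan θ_B = n₂/n₁ = 1.775/1.365 = 1.3004, so θ_B = 52.44°.
The refracted ray is perpendicular to the reflected ray, so θ_t = 90° − θ_B = 37.56°.

θ_t ≈ 37.56°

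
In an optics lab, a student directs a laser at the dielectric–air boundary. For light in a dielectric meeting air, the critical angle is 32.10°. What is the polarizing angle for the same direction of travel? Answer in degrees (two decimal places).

sin θ_c = n₂/n₁, so n₂/n₁ = sin 32.10° = 0.5314.
Brewster: tan θ_B = n₂/n₁ = 0.5314.
θ_B = arctan(0.5314) = 27.99°.

θ_B ≈ 27.99°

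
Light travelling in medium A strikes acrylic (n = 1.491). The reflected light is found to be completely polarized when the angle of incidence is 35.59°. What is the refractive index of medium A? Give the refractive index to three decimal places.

Brewster's law: tan θ_B = n₂/n₁ (light incident in medium A, refracted into acrylic).
n₁ = n₂ / tan θ_B = 1.491 / tan 35.59° = 2.083.

n ≈ 2.083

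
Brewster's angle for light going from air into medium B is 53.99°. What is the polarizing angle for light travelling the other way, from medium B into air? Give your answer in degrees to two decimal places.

θ_B' ≈ 36.01°

The two Brewster angles are complementary: θ_B' = 90° − θ_B = 90° − 53.99° = 36.01°.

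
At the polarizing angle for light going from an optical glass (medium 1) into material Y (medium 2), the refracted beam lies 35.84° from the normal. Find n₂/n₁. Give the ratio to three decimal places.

n₂/n₁ ≈ 1.384

θ_B + θ_t = 90°, so θ_B = 90° − 35.84° = 54.16°.
tan θ_B = n₂/n₁, so n₂/n₁ = tan 54.16° = 1.384.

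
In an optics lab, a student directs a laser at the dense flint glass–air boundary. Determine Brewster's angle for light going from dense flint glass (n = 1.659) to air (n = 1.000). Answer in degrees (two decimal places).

tan θ_B = n₂/n₁ = 1.000/1.659 = 0.6028.
So θ_B = arctan 0.6028 = 31.08°.

θ_B ≈ 31.08°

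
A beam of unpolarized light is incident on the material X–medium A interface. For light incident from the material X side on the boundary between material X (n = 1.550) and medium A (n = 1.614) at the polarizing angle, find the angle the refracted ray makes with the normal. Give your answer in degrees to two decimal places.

tan θ_B = n₂/n₁ = 1.614/1.550 = 1.0413, so θ_B = 46.16°.
Since θ_B + θ_t = 90° at Brewster incidence, θ_t = 90° − 46.16° = 43.84°.

θ_t ≈ 43.84°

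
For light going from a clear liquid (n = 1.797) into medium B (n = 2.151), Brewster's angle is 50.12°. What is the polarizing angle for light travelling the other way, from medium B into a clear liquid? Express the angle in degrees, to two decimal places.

θ_B' ≈ 39.88°

The two Brewster angles are complementary: θ_B' = 90° − θ_B = 90° − 50.12° = 39.88°.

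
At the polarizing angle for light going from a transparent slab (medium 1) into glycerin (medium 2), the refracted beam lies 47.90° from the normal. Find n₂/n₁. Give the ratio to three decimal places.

n₂/n₁ ≈ 0.904

At Brewster incidence θ_B = 90° − θ_t = 90° − 47.90° = 42.10°.
Then n₂/n₁ = tan θ_B = tan 42.10° = 0.904.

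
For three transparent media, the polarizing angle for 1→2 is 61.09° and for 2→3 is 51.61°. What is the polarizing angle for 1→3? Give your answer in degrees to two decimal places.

n₂/n₁ = tan 61.09° = 1.8107 and n₃/n₂ = tan 51.61° = 1.2621.
n₃/n₁ = 2.2854. Then tan θ_B(1→3) = n₃/n₁, so θ_B(1→3) = arctan(2.2854) = 66.37°.

θ_B ≈ 66.37°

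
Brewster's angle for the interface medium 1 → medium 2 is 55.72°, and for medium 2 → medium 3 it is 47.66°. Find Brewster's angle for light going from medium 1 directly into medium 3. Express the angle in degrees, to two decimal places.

θ_B ≈ 58.15°

n₂/n₁ = tan 55.72° = 1.4670 and n₃/n₂ = tan 47.66° = 1.0974.
Multiplying, n₃/n₁ = 1.4670 × 1.0974 = 1.6100, and θ_B(1→3) = arctan 1.6100 = 58.15°.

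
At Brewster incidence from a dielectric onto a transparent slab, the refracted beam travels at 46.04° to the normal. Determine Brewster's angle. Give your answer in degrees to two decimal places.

θ_B ≈ 43.96°

Brewster's condition makes the reflected and refracted beams perpendicular: θ_B + θ_t = 90°.
So θ_B = 90° − θ_t = 90° − 46.04° = 43.96°.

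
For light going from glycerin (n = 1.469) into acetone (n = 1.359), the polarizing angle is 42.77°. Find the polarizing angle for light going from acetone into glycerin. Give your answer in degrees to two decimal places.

θ_B' ≈ 47.23°

tan θ_B' = n₁/n₂ = 1/tan θ_B, so θ_B' = 90° − θ_B.
θ_B' = 90° − 42.77° = 47.23°.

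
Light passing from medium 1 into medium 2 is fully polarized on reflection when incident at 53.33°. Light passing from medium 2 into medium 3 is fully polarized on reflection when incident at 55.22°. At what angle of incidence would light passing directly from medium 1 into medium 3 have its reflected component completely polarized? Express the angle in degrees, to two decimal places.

θ_B ≈ 62.66°

tan θ_B(1→2) = n₂/n₁ = tan 53.33° = 1.3431.
tan θ_B(2→3) = n₃/n₂ = tan 55.22° = 1.4399.
So n₃/n₁ = (n₂/n₁)(n₃/n₂) = 1.3431 × 1.4399 = 1.9339.
θ_B(1→3) = arctan(1.9339) = 62.66°.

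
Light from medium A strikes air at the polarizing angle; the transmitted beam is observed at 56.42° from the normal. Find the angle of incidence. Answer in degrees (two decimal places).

θ_B ≈ 33.58°

Brewster's condition makes the reflected and refracted beams perpendicular: θ_B + θ_t = 90°.
So θ_B = 90° − θ_t = 90° − 56.42° = 33.58°.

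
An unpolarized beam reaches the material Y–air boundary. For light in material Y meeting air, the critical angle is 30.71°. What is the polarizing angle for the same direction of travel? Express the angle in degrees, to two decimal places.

At the critical angle sin θ_c = n₂/n₁, giving n₂/n₁ = sin 30.71° = 0.5107.
Then tan θ_B = n₂/n₁ = 0.5107, so θ_B = arctan 0.5107 = 27.05°.

θ_B ≈ 27.05°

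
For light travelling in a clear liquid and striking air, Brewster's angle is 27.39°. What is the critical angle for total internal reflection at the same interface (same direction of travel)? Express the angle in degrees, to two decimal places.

θ_c ≈ 31.21°

n₂/n₁ = tan 27.39° = 0.5181; the critical angle satisfies sin θ_c = n₂/n₁.
θ_c = arcsin(0.5181) = 31.21°.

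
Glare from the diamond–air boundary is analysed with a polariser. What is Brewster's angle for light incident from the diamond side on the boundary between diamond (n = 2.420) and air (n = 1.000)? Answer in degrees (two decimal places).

θ_B ≈ 22.45°

The reflected p-component vanishes when tan θ_B = n₂/n₁.
Here n₂/n₁ = 1.000/2.420 = 0.4132, and Brewster's law gives tan θ_B = n₂/n₁. Taking the arctangent, θ_B = 22.45°.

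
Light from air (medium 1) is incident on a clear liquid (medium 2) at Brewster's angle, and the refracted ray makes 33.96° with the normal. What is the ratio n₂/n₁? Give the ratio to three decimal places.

n₂/n₁ ≈ 1.485

θ_B + θ_t = 90°, so θ_B = 90° − 33.96° = 56.04°.
tan θ_B = n₂/n₁, so n₂/n₁ = tan 56.04° = 1.485.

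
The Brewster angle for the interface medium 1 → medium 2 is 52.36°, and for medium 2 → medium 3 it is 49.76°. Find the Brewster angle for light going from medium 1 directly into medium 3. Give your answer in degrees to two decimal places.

θ_B ≈ 56.87°

Each Brewster angle gives a ratio: n₂/n₁ = tan 52.36° = 1.2967, n₃/n₂ = tan 49.76° = 1.1817.
So n₃/n₁ = (n₂/n₁)(n₃/n₂) = 1.2967 × 1.1817 = 1.5322.
θ_B(1→3) = arctan(1.5322) = 56.87°.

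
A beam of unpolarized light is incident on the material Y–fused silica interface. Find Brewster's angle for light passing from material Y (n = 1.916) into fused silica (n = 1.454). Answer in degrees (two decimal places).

θ_B ≈ 37.19°

Here n₂/n₁ = 1.454/1.916 = 0.7589, and Brewster's law gives tan θ_B = n₂/n₁.
So θ_B = arctan 0.7589 = 37.19°.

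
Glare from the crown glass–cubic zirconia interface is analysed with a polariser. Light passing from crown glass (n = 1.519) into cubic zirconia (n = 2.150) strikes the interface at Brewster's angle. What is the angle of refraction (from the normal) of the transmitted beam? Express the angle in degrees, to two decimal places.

θ_t ≈ 35.24°

θ_B = arctan(n₂/n₁) = arctan(2.150/1.519) = 54.76°.
Since θ_B + θ_t = 90° at Brewster incidence, θ_t = 90° − 54.76° = 35.24°.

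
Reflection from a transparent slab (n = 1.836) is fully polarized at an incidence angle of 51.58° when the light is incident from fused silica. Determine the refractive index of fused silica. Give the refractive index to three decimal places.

Full polarization of the reflected beam means tan θ_B = n₂/n₁, where n₁ is the incident medium (fused silica).
n₁ = n₂ / tan θ_B = 1.836 / tan 51.58° = 1.456.

n ≈ 1.456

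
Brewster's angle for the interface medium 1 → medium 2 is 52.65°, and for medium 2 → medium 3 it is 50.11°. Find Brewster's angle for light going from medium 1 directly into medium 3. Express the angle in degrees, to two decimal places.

θ_B ≈ 57.47°

tan θ_B(1→2) = n₂/n₁ = tan 52.65° = 1.3103.
tan θ_B(2→3) = n₃/n₂ = tan 50.11° = 1.1964.
Multiplying, n₃/n₁ = 1.3103 × 1.1964 = 1.5677, and θ_B(1→3) = arctan 1.5677 = 57.47°.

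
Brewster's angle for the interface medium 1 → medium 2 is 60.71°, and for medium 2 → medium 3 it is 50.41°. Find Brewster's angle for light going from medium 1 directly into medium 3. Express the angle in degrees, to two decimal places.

n₂/n₁ = tan 60.71° = 1.7827 and n₃/n₂ = tan 50.41° = 1.2092.
Multiplying, n₃/n₁ = 1.7827 × 1.2092 = 2.1557, and θ_B(1→3) = arctan 2.1557 = 65.11°.

θ_B ≈ 65.11°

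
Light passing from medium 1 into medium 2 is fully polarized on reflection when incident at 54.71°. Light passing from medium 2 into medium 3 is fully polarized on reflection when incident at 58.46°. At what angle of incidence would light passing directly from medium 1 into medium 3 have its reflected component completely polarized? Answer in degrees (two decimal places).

Each Brewster angle gives a ratio: n₂/n₁ = tan 54.71° = 1.4129, n₃/n₂ = tan 58.46° = 1.6293.
Multiplying, n₃/n₁ = 1.4129 × 1.6293 = 2.3020, and θ_B(1→3) = arctan 2.3020 = 66.52°.

θ_B ≈ 66.52°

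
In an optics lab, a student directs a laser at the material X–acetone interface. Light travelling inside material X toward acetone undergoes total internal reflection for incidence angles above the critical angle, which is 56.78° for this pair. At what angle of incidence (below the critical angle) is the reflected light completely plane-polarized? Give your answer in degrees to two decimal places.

n₂/n₁ = sin θ_c = sin 56.78° = 0.8366.
tan θ_B equals the same ratio, so θ_B = arctan(0.8366) = 39.91°.

θ_B ≈ 39.91°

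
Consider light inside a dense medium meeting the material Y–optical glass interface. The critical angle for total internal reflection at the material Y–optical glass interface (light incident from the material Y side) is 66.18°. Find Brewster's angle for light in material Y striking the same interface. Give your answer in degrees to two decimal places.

θ_B ≈ 42.45°

At the critical angle sin θ_c = n₂/n₁, giving n₂/n₁ = sin 66.18° = 0.9148.
Then tan θ_B = n₂/n₁ = 0.9148, so θ_B = arctan 0.9148 = 42.45°.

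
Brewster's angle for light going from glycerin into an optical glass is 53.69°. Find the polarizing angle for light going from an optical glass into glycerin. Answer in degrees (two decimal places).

θ_B' ≈ 36.31°

The two Brewster angles are complementary: θ_B' = 90° − θ_B = 90° − 53.69° = 36.31°.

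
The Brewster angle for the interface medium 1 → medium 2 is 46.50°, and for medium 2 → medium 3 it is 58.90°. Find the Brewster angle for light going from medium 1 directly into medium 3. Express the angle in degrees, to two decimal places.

θ_B ≈ 60.21°

tan θ_B(1→2) = n₂/n₁ = tan 46.50° = 1.0538.
tan θ_B(2→3) = n₃/n₂ = tan 58.90° = 1.6577.
n₃/n₁ = 1.7469. Then tan θ_B(1→3) = n₃/n₁, so θ_B(1→3) = arctan(1.7469) = 60.21°.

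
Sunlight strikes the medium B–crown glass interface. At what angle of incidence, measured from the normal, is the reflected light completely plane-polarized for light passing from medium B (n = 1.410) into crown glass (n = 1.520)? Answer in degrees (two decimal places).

Here n₂/n₁ = 1.520/1.410 = 1.0780, and Brewster's law gives tan θ_B = n₂/n₁.
θ_B = arctan(1.0780) = 47.15°.

θ_B ≈ 47.15°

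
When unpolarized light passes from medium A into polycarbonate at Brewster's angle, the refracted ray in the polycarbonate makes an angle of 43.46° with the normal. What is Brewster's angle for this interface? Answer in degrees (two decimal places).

θ_B ≈ 46.54°

Brewster's condition makes the reflected and refracted beams perpendicular: θ_B + θ_t = 90°.
θ_B = 90° − 43.46° = 46.54°.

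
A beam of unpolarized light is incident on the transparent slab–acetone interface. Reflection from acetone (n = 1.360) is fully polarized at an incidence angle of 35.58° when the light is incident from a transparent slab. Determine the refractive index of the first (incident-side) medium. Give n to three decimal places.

Brewster's law: tan θ_B = n₂/n₁ (light incident in a transparent slab, refracted into acetone).
n₁ = n₂ / tan θ_B = 1.360 / tan 35.58° = 1.901.

n ≈ 1.901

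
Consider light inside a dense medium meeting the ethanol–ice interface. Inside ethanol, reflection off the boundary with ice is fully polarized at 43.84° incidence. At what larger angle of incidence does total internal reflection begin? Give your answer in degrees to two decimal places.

θ_c ≈ 73.80°

From Brewster, n₂/n₁ = tan θ_B = tan 43.84° = 0.9603.
Then sin θ_c = n₂/n₁ = 0.9603, so θ_c = arcsin 0.9603 = 73.80°.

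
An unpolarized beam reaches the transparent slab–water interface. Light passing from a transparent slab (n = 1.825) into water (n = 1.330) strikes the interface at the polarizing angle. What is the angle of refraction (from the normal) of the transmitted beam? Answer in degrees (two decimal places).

θ_t ≈ 53.92°

θ_B = arctan(n₂/n₁) = arctan(1.330/1.825) = 36.08°.
Since θ_B + θ_t = 90° at Brewster incidence, θ_t = 90° − 36.08° = 53.92°.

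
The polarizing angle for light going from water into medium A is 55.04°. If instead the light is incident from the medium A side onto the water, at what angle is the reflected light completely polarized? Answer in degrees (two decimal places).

The two Brewster angles are complementary: θ_B' = 90° − θ_B = 90° − 55.04° = 34.96°.

θ_B' ≈ 34.96°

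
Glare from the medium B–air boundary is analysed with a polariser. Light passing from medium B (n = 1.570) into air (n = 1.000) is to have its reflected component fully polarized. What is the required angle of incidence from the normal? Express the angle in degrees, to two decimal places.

θ_B ≈ 32.49°

tan θ_B = n₂/n₁ = 1.000/1.570 = 0.6369. Taking the arctangent, θ_B = 32.49°.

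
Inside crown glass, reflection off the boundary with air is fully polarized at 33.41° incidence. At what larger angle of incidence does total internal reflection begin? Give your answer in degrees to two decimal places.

tan θ_B = n₂/n₁ = tan 33.41° = 0.6596.
Total internal reflection: sin θ_c = n₂/n₁ = 0.6596.
θ_c = arcsin(0.6596) = 41.27°.

θ_c ≈ 41.27°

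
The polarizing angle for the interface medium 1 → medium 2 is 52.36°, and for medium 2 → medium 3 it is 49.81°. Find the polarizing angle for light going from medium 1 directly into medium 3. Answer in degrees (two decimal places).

Each Brewster angle gives a ratio: n₂/n₁ = tan 52.36° = 1.2967, n₃/n₂ = tan 49.81° = 1.1838.
So n₃/n₁ = (n₂/n₁)(n₃/n₂) = 1.2967 × 1.1838 = 1.5349.
θ_B(1→3) = arctan(1.5349) = 56.92°.

θ_B ≈ 56.92°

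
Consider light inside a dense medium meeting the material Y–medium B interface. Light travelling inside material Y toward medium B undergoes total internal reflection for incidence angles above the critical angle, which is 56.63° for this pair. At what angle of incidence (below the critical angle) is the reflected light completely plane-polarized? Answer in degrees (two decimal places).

θ_B ≈ 39.87°

At the critical angle sin θ_c = n₂/n₁, giving n₂/n₁ = sin 56.63° = 0.8351.
Then tan θ_B = n₂/n₁ = 0.8351, so θ_B = arctan 0.8351 = 39.87°.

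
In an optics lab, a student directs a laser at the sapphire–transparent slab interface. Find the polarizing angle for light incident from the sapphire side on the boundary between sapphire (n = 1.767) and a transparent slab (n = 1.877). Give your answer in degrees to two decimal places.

Brewster's condition: tan θ_B = n₂/n₁ = 1.877/1.767 = 1.0623.
So θ_B = arctan 1.0623 = 46.73°.

θ_B ≈ 46.73°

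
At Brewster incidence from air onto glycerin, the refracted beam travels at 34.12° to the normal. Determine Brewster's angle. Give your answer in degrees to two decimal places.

θ_B ≈ 55.88°

Brewster's condition makes the reflected and refracted beams perpendicular: θ_B + θ_t = 90°.
θ_B = 90° − 34.12° = 55.88°.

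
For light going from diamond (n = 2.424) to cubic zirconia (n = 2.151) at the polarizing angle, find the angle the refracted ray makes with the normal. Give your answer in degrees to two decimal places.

θ_t ≈ 48.41°

θ_B = arctan(n₂/n₁) = arctan(2.151/2.424) = 41.59°.
At Brewster's angle the reflected and refracted rays are perpendicular, so θ_t = 90° − θ_B = 90° − 41.59° = 48.41°.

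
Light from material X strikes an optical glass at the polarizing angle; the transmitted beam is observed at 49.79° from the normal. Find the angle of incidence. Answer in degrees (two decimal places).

At Brewster's angle the reflected and refracted rays are perpendicular, so θ_B + θ_t = 90°.
θ_B = 90° − 49.79° = 40.21°.

θ_B ≈ 40.21°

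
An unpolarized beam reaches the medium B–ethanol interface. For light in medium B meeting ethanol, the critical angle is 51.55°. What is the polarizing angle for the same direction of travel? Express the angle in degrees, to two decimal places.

At the critical angle sin θ_c = n₂/n₁, giving n₂/n₁ = sin 51.55° = 0.7832.
Then tan θ_B = n₂/n₁ = 0.7832, so θ_B = arctan 0.7832 = 38.07°.

θ_B ≈ 38.07°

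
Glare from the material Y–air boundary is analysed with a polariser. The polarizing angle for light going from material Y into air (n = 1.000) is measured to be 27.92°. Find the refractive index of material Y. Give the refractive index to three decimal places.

Brewster's law: tan θ_B = n₂/n₁ (light incident in material Y, refracted into air).
n₁ = n₂ / tan θ_B = 1.000 / tan 27.92° = 1.887.

n ≈ 1.887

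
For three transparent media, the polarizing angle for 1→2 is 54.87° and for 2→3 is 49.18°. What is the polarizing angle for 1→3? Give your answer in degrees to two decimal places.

n₂/n₁ = tan 54.87° = 1.4213 and n₃/n₂ = tan 49.18° = 1.1577.
So n₃/n₁ = (n₂/n₁)(n₃/n₂) = 1.4213 × 1.1577 = 1.6454.
θ_B(1→3) = arctan(1.6454) = 58.71°.

θ_B ≈ 58.71°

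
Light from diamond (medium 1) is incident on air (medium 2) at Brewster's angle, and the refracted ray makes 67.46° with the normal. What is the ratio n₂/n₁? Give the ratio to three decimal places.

θ_B + θ_t = 90°, so θ_B = 90° − 67.46° = 22.54°.
tan θ_B = n₂/n₁, so n₂/n₁ = tan 22.54° = 0.415.

n₂/n₁ ≈ 0.415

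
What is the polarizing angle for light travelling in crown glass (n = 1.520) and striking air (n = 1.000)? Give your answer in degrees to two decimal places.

At Brewster's angle the reflected and refracted rays are perpendicular, which with Snell's law gives tan θ_B = n₂/n₁.
Brewster's condition: tan θ_B = n₂/n₁ = 1.000/1.520 = 0.6579.
So θ_B = arctan 0.6579 = 33.34°.

θ_B ≈ 33.34°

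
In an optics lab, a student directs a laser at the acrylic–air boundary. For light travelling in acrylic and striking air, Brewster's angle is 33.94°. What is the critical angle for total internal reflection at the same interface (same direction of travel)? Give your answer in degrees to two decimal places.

θ_c ≈ 42.30°

tan θ_B = n₂/n₁ = tan 33.94° = 0.6730.
Total internal reflection: sin θ_c = n₂/n₁ = 0.6730.
θ_c = arcsin(0.6730) = 42.30°.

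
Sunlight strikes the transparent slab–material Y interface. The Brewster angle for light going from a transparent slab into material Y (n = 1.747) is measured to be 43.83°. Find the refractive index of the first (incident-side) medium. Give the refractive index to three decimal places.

n ≈ 1.820

Full polarization of the reflected beam means tan θ_B = n₂/n₁, where n₁ is the incident medium (a transparent slab).
n₁ = n₂ / tan θ_B = 1.747 / tan 43.83° = 1.820.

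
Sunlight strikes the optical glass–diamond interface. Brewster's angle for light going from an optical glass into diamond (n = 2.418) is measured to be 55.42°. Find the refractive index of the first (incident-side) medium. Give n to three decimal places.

At Brewster's angle, tan θ_B = n₂/n₁ with n₁ on the incident side (an optical glass) and n₂ on the transmitted side (diamond).
n₁ = n₂ / tan θ_B = 2.418 / tan 55.42° = 1.667.

n ≈ 1.667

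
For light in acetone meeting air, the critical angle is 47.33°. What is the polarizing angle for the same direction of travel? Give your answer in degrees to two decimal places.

θ_B ≈ 36.33°

At the critical angle sin θ_c = n₂/n₁, giving n₂/n₁ = sin 47.33° = 0.7353.
Then tan θ_B = n₂/n₁ = 0.7353, so θ_B = arctan 0.7353 = 36.33°.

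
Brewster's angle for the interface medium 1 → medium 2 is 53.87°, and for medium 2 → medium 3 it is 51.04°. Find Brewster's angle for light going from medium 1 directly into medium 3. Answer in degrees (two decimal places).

θ_B ≈ 59.45°

Each Brewster angle gives a ratio: n₂/n₁ = tan 53.87° = 1.3698, n₃/n₂ = tan 51.04° = 1.2367.
So n₃/n₁ = (n₂/n₁)(n₃/n₂) = 1.3698 × 1.2367 = 1.6940.
θ_B(1→3) = arctan(1.6940) = 59.45°.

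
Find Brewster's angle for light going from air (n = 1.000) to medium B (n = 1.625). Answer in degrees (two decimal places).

Here n₂/n₁ = 1.625/1.000 = 1.6250, and Brewster's law gives tan θ_B = n₂/n₁.
θ_B = arctan(1.6250) = 58.39°.

θ_B ≈ 58.39°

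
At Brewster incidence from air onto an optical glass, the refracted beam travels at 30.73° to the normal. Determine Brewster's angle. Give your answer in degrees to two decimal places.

Since the reflected and refracted rays are at right angles at the polarizing angle, θ_B + θ_t = 90°.
θ_B = 90° − 30.73° = 59.27°.

θ_B ≈ 59.27°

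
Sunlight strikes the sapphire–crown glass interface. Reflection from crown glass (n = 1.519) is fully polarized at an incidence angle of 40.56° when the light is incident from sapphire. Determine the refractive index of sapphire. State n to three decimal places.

Full polarization of the reflected beam means tan θ_B = n₂/n₁, where n₁ is the incident medium (sapphire).
n₁ = n₂ / tan θ_B = 1.519 / tan 40.56° = 1.775.

n ≈ 1.775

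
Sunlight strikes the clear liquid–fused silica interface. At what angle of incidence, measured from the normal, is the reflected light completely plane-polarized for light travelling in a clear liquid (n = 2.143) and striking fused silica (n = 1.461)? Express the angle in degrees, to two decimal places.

θ_B ≈ 34.28°

tan θ_B = n₂/n₁ = 1.461/2.143 = 0.6818.
So θ_B = arctan 0.6818 = 34.28°.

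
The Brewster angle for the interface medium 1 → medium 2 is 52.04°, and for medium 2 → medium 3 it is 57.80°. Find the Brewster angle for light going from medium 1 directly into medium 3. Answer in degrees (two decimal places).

θ_B ≈ 63.84°

Each Brewster angle gives a ratio: n₂/n₁ = tan 52.04° = 1.2818, n₃/n₂ = tan 57.80° = 1.5880.
So n₃/n₁ = (n₂/n₁)(n₃/n₂) = 1.2818 × 1.5880 = 2.0354.
θ_B(1→3) = arctan(2.0354) = 63.84°.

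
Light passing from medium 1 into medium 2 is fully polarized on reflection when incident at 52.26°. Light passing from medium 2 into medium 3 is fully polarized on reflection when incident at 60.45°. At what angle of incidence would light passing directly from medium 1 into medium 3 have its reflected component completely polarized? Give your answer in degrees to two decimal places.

n₂/n₁ = tan 52.26° = 1.2920 and n₃/n₂ = tan 60.45° = 1.7639.
n₃/n₁ = 2.2789. Then tan θ_B(1→3) = n₃/n₁, so θ_B(1→3) = arctan(2.2789) = 66.31°.

θ_B ≈ 66.31°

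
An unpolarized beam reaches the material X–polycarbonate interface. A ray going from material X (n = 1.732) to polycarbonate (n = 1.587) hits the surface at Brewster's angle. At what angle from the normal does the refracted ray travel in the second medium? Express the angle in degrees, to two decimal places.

θ_B = arctan(n₂/n₁) = arctan(1.587/1.732) = 42.50°.
At Brewster's angle the reflected and refracted rays are perpendicular, so θ_t = 90° − θ_B = 90° − 42.50° = 47.50°.

θ_t ≈ 47.50°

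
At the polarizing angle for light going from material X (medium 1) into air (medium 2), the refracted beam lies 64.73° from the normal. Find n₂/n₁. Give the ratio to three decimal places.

At Brewster incidence θ_B = 90° − θ_t = 90° − 64.73° = 25.27°.
Then n₂/n₁ = tan θ_B = tan 25.27° = 0.472.

n₂/n₁ ≈ 0.472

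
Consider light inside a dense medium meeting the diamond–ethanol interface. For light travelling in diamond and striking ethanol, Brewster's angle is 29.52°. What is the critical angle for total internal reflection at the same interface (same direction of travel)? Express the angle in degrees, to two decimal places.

θ_c ≈ 34.49°

From Brewster, n₂/n₁ = tan θ_B = tan 29.52° = 0.5662.
Then sin θ_c = n₂/n₁ = 0.5662, so θ_c = arcsin 0.5662 = 34.49°.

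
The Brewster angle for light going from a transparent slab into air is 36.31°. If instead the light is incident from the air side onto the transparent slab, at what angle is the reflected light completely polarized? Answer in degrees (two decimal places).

tan θ_B' = n₁/n₂ = 1/tan θ_B, so θ_B' = 90° − θ_B.
θ_B' = 90° − 36.31° = 53.69°.

θ_B' ≈ 53.69°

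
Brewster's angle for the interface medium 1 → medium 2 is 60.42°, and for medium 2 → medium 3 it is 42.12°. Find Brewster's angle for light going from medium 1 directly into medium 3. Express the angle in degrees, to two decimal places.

Each Brewster angle gives a ratio: n₂/n₁ = tan 60.42° = 1.7617, n₃/n₂ = tan 42.12° = 0.9042.
Multiplying, n₃/n₁ = 1.7617 × 0.9042 = 1.5930, and θ_B(1→3) = arctan 1.5930 = 57.88°.

θ_B ≈ 57.88°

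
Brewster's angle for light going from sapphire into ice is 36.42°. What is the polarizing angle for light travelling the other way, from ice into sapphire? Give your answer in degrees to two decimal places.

θ_B' ≈ 53.58°

tan θ_B' = n₁/n₂ = 1/tan θ_B, so θ_B' = 90° − θ_B.
θ_B' = 90° − 36.42° = 53.58°.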